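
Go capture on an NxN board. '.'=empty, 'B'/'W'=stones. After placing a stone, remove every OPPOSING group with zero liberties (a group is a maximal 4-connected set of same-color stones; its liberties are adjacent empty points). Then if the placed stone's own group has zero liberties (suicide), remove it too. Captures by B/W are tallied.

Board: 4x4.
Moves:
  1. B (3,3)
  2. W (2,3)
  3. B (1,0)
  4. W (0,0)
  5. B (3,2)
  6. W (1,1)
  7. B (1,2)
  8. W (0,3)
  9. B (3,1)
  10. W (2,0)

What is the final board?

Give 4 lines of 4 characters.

Move 1: B@(3,3) -> caps B=0 W=0
Move 2: W@(2,3) -> caps B=0 W=0
Move 3: B@(1,0) -> caps B=0 W=0
Move 4: W@(0,0) -> caps B=0 W=0
Move 5: B@(3,2) -> caps B=0 W=0
Move 6: W@(1,1) -> caps B=0 W=0
Move 7: B@(1,2) -> caps B=0 W=0
Move 8: W@(0,3) -> caps B=0 W=0
Move 9: B@(3,1) -> caps B=0 W=0
Move 10: W@(2,0) -> caps B=0 W=1

Answer: W..W
.WB.
W..W
.BBB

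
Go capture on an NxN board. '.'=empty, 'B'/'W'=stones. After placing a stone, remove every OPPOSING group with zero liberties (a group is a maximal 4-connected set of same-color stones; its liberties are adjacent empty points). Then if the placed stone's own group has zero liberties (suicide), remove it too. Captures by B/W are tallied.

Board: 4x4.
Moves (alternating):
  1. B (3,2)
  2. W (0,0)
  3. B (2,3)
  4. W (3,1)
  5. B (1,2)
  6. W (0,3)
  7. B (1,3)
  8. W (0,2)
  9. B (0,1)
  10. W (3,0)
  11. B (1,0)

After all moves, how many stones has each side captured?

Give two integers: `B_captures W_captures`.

Move 1: B@(3,2) -> caps B=0 W=0
Move 2: W@(0,0) -> caps B=0 W=0
Move 3: B@(2,3) -> caps B=0 W=0
Move 4: W@(3,1) -> caps B=0 W=0
Move 5: B@(1,2) -> caps B=0 W=0
Move 6: W@(0,3) -> caps B=0 W=0
Move 7: B@(1,3) -> caps B=0 W=0
Move 8: W@(0,2) -> caps B=0 W=0
Move 9: B@(0,1) -> caps B=2 W=0
Move 10: W@(3,0) -> caps B=2 W=0
Move 11: B@(1,0) -> caps B=3 W=0

Answer: 3 0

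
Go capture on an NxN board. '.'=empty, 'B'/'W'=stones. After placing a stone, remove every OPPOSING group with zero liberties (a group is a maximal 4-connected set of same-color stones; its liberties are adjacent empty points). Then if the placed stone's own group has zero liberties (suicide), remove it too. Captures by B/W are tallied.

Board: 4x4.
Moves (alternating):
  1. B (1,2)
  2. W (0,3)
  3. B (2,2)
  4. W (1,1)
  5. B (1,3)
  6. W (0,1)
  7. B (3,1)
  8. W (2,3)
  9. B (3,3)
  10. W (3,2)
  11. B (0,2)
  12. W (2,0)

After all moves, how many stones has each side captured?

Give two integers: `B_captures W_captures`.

Move 1: B@(1,2) -> caps B=0 W=0
Move 2: W@(0,3) -> caps B=0 W=0
Move 3: B@(2,2) -> caps B=0 W=0
Move 4: W@(1,1) -> caps B=0 W=0
Move 5: B@(1,3) -> caps B=0 W=0
Move 6: W@(0,1) -> caps B=0 W=0
Move 7: B@(3,1) -> caps B=0 W=0
Move 8: W@(2,3) -> caps B=0 W=0
Move 9: B@(3,3) -> caps B=1 W=0
Move 10: W@(3,2) -> caps B=1 W=0
Move 11: B@(0,2) -> caps B=2 W=0
Move 12: W@(2,0) -> caps B=2 W=0

Answer: 2 0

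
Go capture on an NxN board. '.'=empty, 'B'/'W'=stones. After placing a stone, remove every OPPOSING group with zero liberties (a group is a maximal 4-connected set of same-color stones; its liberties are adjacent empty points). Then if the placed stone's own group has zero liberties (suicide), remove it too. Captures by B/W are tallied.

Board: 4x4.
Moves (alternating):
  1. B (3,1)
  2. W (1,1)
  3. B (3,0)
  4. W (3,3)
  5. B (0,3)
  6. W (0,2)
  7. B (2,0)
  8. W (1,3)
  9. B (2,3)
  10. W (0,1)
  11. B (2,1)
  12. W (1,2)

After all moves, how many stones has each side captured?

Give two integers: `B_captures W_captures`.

Answer: 0 1

Derivation:
Move 1: B@(3,1) -> caps B=0 W=0
Move 2: W@(1,1) -> caps B=0 W=0
Move 3: B@(3,0) -> caps B=0 W=0
Move 4: W@(3,3) -> caps B=0 W=0
Move 5: B@(0,3) -> caps B=0 W=0
Move 6: W@(0,2) -> caps B=0 W=0
Move 7: B@(2,0) -> caps B=0 W=0
Move 8: W@(1,3) -> caps B=0 W=1
Move 9: B@(2,3) -> caps B=0 W=1
Move 10: W@(0,1) -> caps B=0 W=1
Move 11: B@(2,1) -> caps B=0 W=1
Move 12: W@(1,2) -> caps B=0 W=1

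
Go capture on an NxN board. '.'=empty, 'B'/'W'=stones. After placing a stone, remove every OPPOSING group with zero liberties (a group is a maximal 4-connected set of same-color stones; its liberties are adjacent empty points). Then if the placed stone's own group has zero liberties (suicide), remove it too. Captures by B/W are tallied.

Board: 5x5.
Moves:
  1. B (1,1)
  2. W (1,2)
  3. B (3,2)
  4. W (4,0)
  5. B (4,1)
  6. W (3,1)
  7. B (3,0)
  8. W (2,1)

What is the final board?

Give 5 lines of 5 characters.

Answer: .....
.BW..
.W...
BWB..
.B...

Derivation:
Move 1: B@(1,1) -> caps B=0 W=0
Move 2: W@(1,2) -> caps B=0 W=0
Move 3: B@(3,2) -> caps B=0 W=0
Move 4: W@(4,0) -> caps B=0 W=0
Move 5: B@(4,1) -> caps B=0 W=0
Move 6: W@(3,1) -> caps B=0 W=0
Move 7: B@(3,0) -> caps B=1 W=0
Move 8: W@(2,1) -> caps B=1 W=0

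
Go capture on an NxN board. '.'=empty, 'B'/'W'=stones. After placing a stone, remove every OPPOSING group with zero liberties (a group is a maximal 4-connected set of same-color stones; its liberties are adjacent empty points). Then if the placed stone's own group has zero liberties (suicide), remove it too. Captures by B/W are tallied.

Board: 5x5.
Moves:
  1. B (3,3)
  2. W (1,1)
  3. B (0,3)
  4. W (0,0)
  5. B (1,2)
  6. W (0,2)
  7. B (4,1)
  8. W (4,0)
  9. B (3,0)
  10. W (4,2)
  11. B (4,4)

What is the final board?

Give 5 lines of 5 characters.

Move 1: B@(3,3) -> caps B=0 W=0
Move 2: W@(1,1) -> caps B=0 W=0
Move 3: B@(0,3) -> caps B=0 W=0
Move 4: W@(0,0) -> caps B=0 W=0
Move 5: B@(1,2) -> caps B=0 W=0
Move 6: W@(0,2) -> caps B=0 W=0
Move 7: B@(4,1) -> caps B=0 W=0
Move 8: W@(4,0) -> caps B=0 W=0
Move 9: B@(3,0) -> caps B=1 W=0
Move 10: W@(4,2) -> caps B=1 W=0
Move 11: B@(4,4) -> caps B=1 W=0

Answer: W.WB.
.WB..
.....
B..B.
.BW.B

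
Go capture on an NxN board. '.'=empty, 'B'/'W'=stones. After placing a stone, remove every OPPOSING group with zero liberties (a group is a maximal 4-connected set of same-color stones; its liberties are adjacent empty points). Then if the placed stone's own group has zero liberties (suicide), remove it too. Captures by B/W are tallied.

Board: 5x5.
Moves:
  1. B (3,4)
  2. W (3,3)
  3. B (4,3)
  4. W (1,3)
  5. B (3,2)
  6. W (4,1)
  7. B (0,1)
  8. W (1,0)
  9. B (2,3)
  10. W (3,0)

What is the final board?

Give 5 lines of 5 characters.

Move 1: B@(3,4) -> caps B=0 W=0
Move 2: W@(3,3) -> caps B=0 W=0
Move 3: B@(4,3) -> caps B=0 W=0
Move 4: W@(1,3) -> caps B=0 W=0
Move 5: B@(3,2) -> caps B=0 W=0
Move 6: W@(4,1) -> caps B=0 W=0
Move 7: B@(0,1) -> caps B=0 W=0
Move 8: W@(1,0) -> caps B=0 W=0
Move 9: B@(2,3) -> caps B=1 W=0
Move 10: W@(3,0) -> caps B=1 W=0

Answer: .B...
W..W.
...B.
W.B.B
.W.B.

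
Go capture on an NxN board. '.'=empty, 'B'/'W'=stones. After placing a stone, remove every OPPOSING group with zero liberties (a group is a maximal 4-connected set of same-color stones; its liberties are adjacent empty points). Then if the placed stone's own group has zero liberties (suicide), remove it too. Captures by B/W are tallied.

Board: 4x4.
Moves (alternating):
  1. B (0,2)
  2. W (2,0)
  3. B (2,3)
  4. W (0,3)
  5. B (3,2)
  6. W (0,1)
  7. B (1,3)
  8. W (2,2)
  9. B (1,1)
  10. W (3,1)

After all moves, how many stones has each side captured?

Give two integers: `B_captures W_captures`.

Move 1: B@(0,2) -> caps B=0 W=0
Move 2: W@(2,0) -> caps B=0 W=0
Move 3: B@(2,3) -> caps B=0 W=0
Move 4: W@(0,3) -> caps B=0 W=0
Move 5: B@(3,2) -> caps B=0 W=0
Move 6: W@(0,1) -> caps B=0 W=0
Move 7: B@(1,3) -> caps B=1 W=0
Move 8: W@(2,2) -> caps B=1 W=0
Move 9: B@(1,1) -> caps B=1 W=0
Move 10: W@(3,1) -> caps B=1 W=0

Answer: 1 0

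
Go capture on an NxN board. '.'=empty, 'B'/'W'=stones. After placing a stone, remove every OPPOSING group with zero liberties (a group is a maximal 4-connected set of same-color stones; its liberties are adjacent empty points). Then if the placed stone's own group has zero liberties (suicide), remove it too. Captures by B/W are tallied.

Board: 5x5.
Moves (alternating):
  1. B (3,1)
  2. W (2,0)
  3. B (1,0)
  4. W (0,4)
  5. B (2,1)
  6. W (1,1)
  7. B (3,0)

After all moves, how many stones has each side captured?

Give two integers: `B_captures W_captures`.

Answer: 1 0

Derivation:
Move 1: B@(3,1) -> caps B=0 W=0
Move 2: W@(2,0) -> caps B=0 W=0
Move 3: B@(1,0) -> caps B=0 W=0
Move 4: W@(0,4) -> caps B=0 W=0
Move 5: B@(2,1) -> caps B=0 W=0
Move 6: W@(1,1) -> caps B=0 W=0
Move 7: B@(3,0) -> caps B=1 W=0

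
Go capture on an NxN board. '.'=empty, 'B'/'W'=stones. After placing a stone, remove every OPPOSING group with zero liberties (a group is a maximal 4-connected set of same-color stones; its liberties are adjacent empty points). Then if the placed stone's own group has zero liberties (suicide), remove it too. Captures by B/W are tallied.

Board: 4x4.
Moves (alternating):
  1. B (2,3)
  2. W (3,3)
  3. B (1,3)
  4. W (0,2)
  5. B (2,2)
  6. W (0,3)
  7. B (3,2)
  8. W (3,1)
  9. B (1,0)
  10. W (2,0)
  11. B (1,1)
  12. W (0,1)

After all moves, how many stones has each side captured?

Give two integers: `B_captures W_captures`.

Answer: 1 0

Derivation:
Move 1: B@(2,3) -> caps B=0 W=0
Move 2: W@(3,3) -> caps B=0 W=0
Move 3: B@(1,3) -> caps B=0 W=0
Move 4: W@(0,2) -> caps B=0 W=0
Move 5: B@(2,2) -> caps B=0 W=0
Move 6: W@(0,3) -> caps B=0 W=0
Move 7: B@(3,2) -> caps B=1 W=0
Move 8: W@(3,1) -> caps B=1 W=0
Move 9: B@(1,0) -> caps B=1 W=0
Move 10: W@(2,0) -> caps B=1 W=0
Move 11: B@(1,1) -> caps B=1 W=0
Move 12: W@(0,1) -> caps B=1 W=0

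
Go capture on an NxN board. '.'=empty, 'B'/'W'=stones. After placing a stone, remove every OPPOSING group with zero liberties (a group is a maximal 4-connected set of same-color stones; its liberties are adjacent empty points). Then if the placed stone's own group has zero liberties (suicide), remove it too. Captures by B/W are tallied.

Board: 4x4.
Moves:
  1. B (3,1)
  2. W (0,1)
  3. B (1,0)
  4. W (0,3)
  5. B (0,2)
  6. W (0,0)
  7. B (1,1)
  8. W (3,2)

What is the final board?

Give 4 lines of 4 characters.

Answer: ..BW
BB..
....
.BW.

Derivation:
Move 1: B@(3,1) -> caps B=0 W=0
Move 2: W@(0,1) -> caps B=0 W=0
Move 3: B@(1,0) -> caps B=0 W=0
Move 4: W@(0,3) -> caps B=0 W=0
Move 5: B@(0,2) -> caps B=0 W=0
Move 6: W@(0,0) -> caps B=0 W=0
Move 7: B@(1,1) -> caps B=2 W=0
Move 8: W@(3,2) -> caps B=2 W=0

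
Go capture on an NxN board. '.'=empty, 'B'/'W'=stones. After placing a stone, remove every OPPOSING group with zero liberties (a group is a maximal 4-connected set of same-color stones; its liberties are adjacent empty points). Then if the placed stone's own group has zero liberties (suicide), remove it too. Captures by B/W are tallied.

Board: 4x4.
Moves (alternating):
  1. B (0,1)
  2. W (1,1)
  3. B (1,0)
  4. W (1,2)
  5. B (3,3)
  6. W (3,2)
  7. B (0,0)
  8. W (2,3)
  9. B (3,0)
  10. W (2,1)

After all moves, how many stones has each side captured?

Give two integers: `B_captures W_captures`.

Answer: 0 1

Derivation:
Move 1: B@(0,1) -> caps B=0 W=0
Move 2: W@(1,1) -> caps B=0 W=0
Move 3: B@(1,0) -> caps B=0 W=0
Move 4: W@(1,2) -> caps B=0 W=0
Move 5: B@(3,3) -> caps B=0 W=0
Move 6: W@(3,2) -> caps B=0 W=0
Move 7: B@(0,0) -> caps B=0 W=0
Move 8: W@(2,3) -> caps B=0 W=1
Move 9: B@(3,0) -> caps B=0 W=1
Move 10: W@(2,1) -> caps B=0 W=1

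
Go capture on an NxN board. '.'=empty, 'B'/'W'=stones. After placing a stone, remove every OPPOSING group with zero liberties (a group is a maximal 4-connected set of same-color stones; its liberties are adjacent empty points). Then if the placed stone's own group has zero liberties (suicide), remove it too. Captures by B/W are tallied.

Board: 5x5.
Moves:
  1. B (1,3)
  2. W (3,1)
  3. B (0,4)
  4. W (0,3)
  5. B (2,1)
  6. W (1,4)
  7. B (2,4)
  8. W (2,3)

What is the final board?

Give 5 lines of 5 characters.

Move 1: B@(1,3) -> caps B=0 W=0
Move 2: W@(3,1) -> caps B=0 W=0
Move 3: B@(0,4) -> caps B=0 W=0
Move 4: W@(0,3) -> caps B=0 W=0
Move 5: B@(2,1) -> caps B=0 W=0
Move 6: W@(1,4) -> caps B=0 W=1
Move 7: B@(2,4) -> caps B=0 W=1
Move 8: W@(2,3) -> caps B=0 W=1

Answer: ...W.
...BW
.B.WB
.W...
.....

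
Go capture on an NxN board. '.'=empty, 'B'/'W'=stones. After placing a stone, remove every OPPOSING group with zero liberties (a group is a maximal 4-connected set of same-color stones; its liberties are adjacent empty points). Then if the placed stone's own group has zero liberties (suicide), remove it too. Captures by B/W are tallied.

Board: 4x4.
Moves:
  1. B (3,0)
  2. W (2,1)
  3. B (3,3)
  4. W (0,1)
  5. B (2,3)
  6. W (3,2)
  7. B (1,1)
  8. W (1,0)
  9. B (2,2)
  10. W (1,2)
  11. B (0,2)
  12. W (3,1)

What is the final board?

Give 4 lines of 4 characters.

Move 1: B@(3,0) -> caps B=0 W=0
Move 2: W@(2,1) -> caps B=0 W=0
Move 3: B@(3,3) -> caps B=0 W=0
Move 4: W@(0,1) -> caps B=0 W=0
Move 5: B@(2,3) -> caps B=0 W=0
Move 6: W@(3,2) -> caps B=0 W=0
Move 7: B@(1,1) -> caps B=0 W=0
Move 8: W@(1,0) -> caps B=0 W=0
Move 9: B@(2,2) -> caps B=0 W=0
Move 10: W@(1,2) -> caps B=0 W=1
Move 11: B@(0,2) -> caps B=0 W=1
Move 12: W@(3,1) -> caps B=0 W=1

Answer: .WB.
W.W.
.WBB
BWWB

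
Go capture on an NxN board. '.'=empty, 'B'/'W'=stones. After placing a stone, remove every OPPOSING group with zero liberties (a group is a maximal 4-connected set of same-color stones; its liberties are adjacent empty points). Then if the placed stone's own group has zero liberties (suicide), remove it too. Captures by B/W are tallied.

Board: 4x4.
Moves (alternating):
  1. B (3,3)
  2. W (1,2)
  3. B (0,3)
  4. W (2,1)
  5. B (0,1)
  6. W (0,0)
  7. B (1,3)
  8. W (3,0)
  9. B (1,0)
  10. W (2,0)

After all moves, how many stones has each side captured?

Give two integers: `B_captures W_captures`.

Answer: 1 0

Derivation:
Move 1: B@(3,3) -> caps B=0 W=0
Move 2: W@(1,2) -> caps B=0 W=0
Move 3: B@(0,3) -> caps B=0 W=0
Move 4: W@(2,1) -> caps B=0 W=0
Move 5: B@(0,1) -> caps B=0 W=0
Move 6: W@(0,0) -> caps B=0 W=0
Move 7: B@(1,3) -> caps B=0 W=0
Move 8: W@(3,0) -> caps B=0 W=0
Move 9: B@(1,0) -> caps B=1 W=0
Move 10: W@(2,0) -> caps B=1 W=0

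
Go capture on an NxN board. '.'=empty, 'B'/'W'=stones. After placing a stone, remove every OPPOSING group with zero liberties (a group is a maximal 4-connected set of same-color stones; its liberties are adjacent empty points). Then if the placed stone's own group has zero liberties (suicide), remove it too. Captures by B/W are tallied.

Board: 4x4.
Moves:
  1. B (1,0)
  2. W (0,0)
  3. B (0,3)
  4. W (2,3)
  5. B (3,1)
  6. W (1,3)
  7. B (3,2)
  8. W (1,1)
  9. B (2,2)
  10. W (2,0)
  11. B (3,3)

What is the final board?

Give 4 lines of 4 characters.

Move 1: B@(1,0) -> caps B=0 W=0
Move 2: W@(0,0) -> caps B=0 W=0
Move 3: B@(0,3) -> caps B=0 W=0
Move 4: W@(2,3) -> caps B=0 W=0
Move 5: B@(3,1) -> caps B=0 W=0
Move 6: W@(1,3) -> caps B=0 W=0
Move 7: B@(3,2) -> caps B=0 W=0
Move 8: W@(1,1) -> caps B=0 W=0
Move 9: B@(2,2) -> caps B=0 W=0
Move 10: W@(2,0) -> caps B=0 W=1
Move 11: B@(3,3) -> caps B=0 W=1

Answer: W..B
.W.W
W.BW
.BBB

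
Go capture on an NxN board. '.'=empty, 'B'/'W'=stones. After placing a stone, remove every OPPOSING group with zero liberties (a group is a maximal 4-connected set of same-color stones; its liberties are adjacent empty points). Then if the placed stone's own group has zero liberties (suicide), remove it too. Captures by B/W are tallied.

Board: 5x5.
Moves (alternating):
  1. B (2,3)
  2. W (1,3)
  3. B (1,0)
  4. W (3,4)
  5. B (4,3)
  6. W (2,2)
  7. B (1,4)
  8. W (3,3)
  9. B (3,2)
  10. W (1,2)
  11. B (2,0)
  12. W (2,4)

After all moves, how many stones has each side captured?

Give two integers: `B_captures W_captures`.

Move 1: B@(2,3) -> caps B=0 W=0
Move 2: W@(1,3) -> caps B=0 W=0
Move 3: B@(1,0) -> caps B=0 W=0
Move 4: W@(3,4) -> caps B=0 W=0
Move 5: B@(4,3) -> caps B=0 W=0
Move 6: W@(2,2) -> caps B=0 W=0
Move 7: B@(1,4) -> caps B=0 W=0
Move 8: W@(3,3) -> caps B=0 W=0
Move 9: B@(3,2) -> caps B=0 W=0
Move 10: W@(1,2) -> caps B=0 W=0
Move 11: B@(2,0) -> caps B=0 W=0
Move 12: W@(2,4) -> caps B=0 W=1

Answer: 0 1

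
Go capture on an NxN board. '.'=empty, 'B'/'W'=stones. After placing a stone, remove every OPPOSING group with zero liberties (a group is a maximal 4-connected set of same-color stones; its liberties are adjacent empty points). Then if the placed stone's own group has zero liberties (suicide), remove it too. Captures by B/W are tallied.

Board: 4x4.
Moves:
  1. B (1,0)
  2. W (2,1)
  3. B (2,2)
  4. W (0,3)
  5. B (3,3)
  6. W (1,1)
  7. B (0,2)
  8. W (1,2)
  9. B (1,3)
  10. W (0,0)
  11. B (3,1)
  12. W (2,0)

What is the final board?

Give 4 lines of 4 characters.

Move 1: B@(1,0) -> caps B=0 W=0
Move 2: W@(2,1) -> caps B=0 W=0
Move 3: B@(2,2) -> caps B=0 W=0
Move 4: W@(0,3) -> caps B=0 W=0
Move 5: B@(3,3) -> caps B=0 W=0
Move 6: W@(1,1) -> caps B=0 W=0
Move 7: B@(0,2) -> caps B=0 W=0
Move 8: W@(1,2) -> caps B=0 W=0
Move 9: B@(1,3) -> caps B=1 W=0
Move 10: W@(0,0) -> caps B=1 W=0
Move 11: B@(3,1) -> caps B=1 W=0
Move 12: W@(2,0) -> caps B=1 W=1

Answer: W.B.
.WWB
WWB.
.B.B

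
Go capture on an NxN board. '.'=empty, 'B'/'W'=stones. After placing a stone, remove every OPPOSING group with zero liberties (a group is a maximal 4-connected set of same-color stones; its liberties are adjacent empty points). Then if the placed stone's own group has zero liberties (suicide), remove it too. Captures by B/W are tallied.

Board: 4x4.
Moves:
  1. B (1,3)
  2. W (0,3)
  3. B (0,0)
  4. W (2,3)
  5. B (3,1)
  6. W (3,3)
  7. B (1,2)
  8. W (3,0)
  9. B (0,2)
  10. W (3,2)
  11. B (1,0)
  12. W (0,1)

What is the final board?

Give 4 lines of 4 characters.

Move 1: B@(1,3) -> caps B=0 W=0
Move 2: W@(0,3) -> caps B=0 W=0
Move 3: B@(0,0) -> caps B=0 W=0
Move 4: W@(2,3) -> caps B=0 W=0
Move 5: B@(3,1) -> caps B=0 W=0
Move 6: W@(3,3) -> caps B=0 W=0
Move 7: B@(1,2) -> caps B=0 W=0
Move 8: W@(3,0) -> caps B=0 W=0
Move 9: B@(0,2) -> caps B=1 W=0
Move 10: W@(3,2) -> caps B=1 W=0
Move 11: B@(1,0) -> caps B=1 W=0
Move 12: W@(0,1) -> caps B=1 W=0

Answer: BWB.
B.BB
...W
WBWW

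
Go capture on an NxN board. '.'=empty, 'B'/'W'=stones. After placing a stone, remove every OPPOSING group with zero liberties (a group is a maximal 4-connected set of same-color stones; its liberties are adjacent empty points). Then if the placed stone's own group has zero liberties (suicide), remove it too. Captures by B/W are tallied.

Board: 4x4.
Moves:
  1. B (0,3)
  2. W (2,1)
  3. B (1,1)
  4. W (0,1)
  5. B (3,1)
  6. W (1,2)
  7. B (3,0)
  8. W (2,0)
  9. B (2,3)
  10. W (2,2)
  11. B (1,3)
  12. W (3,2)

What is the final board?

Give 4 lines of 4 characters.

Move 1: B@(0,3) -> caps B=0 W=0
Move 2: W@(2,1) -> caps B=0 W=0
Move 3: B@(1,1) -> caps B=0 W=0
Move 4: W@(0,1) -> caps B=0 W=0
Move 5: B@(3,1) -> caps B=0 W=0
Move 6: W@(1,2) -> caps B=0 W=0
Move 7: B@(3,0) -> caps B=0 W=0
Move 8: W@(2,0) -> caps B=0 W=0
Move 9: B@(2,3) -> caps B=0 W=0
Move 10: W@(2,2) -> caps B=0 W=0
Move 11: B@(1,3) -> caps B=0 W=0
Move 12: W@(3,2) -> caps B=0 W=2

Answer: .W.B
.BWB
WWWB
..W.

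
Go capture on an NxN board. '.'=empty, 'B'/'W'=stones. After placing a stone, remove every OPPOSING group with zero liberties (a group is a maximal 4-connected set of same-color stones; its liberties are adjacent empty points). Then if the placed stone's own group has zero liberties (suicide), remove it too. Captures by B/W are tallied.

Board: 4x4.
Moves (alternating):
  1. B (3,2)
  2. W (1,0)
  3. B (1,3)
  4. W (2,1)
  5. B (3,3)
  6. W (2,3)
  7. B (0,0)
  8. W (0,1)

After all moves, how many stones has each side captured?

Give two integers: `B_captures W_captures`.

Move 1: B@(3,2) -> caps B=0 W=0
Move 2: W@(1,0) -> caps B=0 W=0
Move 3: B@(1,3) -> caps B=0 W=0
Move 4: W@(2,1) -> caps B=0 W=0
Move 5: B@(3,3) -> caps B=0 W=0
Move 6: W@(2,3) -> caps B=0 W=0
Move 7: B@(0,0) -> caps B=0 W=0
Move 8: W@(0,1) -> caps B=0 W=1

Answer: 0 1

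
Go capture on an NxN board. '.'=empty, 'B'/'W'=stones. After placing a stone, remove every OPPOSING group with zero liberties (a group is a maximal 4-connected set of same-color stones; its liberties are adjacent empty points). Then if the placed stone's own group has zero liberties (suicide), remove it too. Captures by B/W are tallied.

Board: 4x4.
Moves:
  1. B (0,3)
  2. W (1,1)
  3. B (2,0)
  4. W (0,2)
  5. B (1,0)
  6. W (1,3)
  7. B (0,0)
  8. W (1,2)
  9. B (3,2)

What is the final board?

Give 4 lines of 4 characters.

Move 1: B@(0,3) -> caps B=0 W=0
Move 2: W@(1,1) -> caps B=0 W=0
Move 3: B@(2,0) -> caps B=0 W=0
Move 4: W@(0,2) -> caps B=0 W=0
Move 5: B@(1,0) -> caps B=0 W=0
Move 6: W@(1,3) -> caps B=0 W=1
Move 7: B@(0,0) -> caps B=0 W=1
Move 8: W@(1,2) -> caps B=0 W=1
Move 9: B@(3,2) -> caps B=0 W=1

Answer: B.W.
BWWW
B...
..B.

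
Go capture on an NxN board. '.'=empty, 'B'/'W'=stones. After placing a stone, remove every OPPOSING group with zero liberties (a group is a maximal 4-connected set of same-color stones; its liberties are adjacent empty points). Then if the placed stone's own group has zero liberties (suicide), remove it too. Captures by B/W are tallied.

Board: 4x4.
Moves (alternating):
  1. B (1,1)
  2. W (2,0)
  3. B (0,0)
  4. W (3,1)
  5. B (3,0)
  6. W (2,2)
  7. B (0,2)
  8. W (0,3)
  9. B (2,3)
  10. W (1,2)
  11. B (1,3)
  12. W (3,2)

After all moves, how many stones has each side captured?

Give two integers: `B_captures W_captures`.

Answer: 1 0

Derivation:
Move 1: B@(1,1) -> caps B=0 W=0
Move 2: W@(2,0) -> caps B=0 W=0
Move 3: B@(0,0) -> caps B=0 W=0
Move 4: W@(3,1) -> caps B=0 W=0
Move 5: B@(3,0) -> caps B=0 W=0
Move 6: W@(2,2) -> caps B=0 W=0
Move 7: B@(0,2) -> caps B=0 W=0
Move 8: W@(0,3) -> caps B=0 W=0
Move 9: B@(2,3) -> caps B=0 W=0
Move 10: W@(1,2) -> caps B=0 W=0
Move 11: B@(1,3) -> caps B=1 W=0
Move 12: W@(3,2) -> caps B=1 W=0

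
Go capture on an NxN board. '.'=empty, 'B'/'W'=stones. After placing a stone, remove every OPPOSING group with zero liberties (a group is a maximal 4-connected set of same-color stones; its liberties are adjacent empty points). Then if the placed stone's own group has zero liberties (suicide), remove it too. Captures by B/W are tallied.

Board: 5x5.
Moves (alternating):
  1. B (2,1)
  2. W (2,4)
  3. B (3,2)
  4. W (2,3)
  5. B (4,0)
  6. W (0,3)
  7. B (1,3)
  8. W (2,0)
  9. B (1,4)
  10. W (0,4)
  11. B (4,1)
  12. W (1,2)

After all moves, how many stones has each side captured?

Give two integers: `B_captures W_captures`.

Move 1: B@(2,1) -> caps B=0 W=0
Move 2: W@(2,4) -> caps B=0 W=0
Move 3: B@(3,2) -> caps B=0 W=0
Move 4: W@(2,3) -> caps B=0 W=0
Move 5: B@(4,0) -> caps B=0 W=0
Move 6: W@(0,3) -> caps B=0 W=0
Move 7: B@(1,3) -> caps B=0 W=0
Move 8: W@(2,0) -> caps B=0 W=0
Move 9: B@(1,4) -> caps B=0 W=0
Move 10: W@(0,4) -> caps B=0 W=0
Move 11: B@(4,1) -> caps B=0 W=0
Move 12: W@(1,2) -> caps B=0 W=2

Answer: 0 2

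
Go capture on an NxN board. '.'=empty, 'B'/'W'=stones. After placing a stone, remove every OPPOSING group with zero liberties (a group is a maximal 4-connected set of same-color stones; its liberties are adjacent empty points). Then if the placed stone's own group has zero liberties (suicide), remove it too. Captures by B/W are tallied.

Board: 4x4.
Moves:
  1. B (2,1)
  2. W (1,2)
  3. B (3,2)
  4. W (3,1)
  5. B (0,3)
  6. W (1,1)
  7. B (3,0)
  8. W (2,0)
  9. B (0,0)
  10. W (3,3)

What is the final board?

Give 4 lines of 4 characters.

Move 1: B@(2,1) -> caps B=0 W=0
Move 2: W@(1,2) -> caps B=0 W=0
Move 3: B@(3,2) -> caps B=0 W=0
Move 4: W@(3,1) -> caps B=0 W=0
Move 5: B@(0,3) -> caps B=0 W=0
Move 6: W@(1,1) -> caps B=0 W=0
Move 7: B@(3,0) -> caps B=1 W=0
Move 8: W@(2,0) -> caps B=1 W=0
Move 9: B@(0,0) -> caps B=1 W=0
Move 10: W@(3,3) -> caps B=1 W=0

Answer: B..B
.WW.
WB..
B.BW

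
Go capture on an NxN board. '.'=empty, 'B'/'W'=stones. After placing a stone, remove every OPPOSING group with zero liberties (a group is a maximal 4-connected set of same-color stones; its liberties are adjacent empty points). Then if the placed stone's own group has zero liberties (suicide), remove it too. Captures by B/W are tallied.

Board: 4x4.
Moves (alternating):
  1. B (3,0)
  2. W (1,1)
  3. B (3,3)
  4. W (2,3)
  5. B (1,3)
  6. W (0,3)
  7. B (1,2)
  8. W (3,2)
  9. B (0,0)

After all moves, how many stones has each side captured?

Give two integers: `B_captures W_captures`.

Answer: 0 1

Derivation:
Move 1: B@(3,0) -> caps B=0 W=0
Move 2: W@(1,1) -> caps B=0 W=0
Move 3: B@(3,3) -> caps B=0 W=0
Move 4: W@(2,3) -> caps B=0 W=0
Move 5: B@(1,3) -> caps B=0 W=0
Move 6: W@(0,3) -> caps B=0 W=0
Move 7: B@(1,2) -> caps B=0 W=0
Move 8: W@(3,2) -> caps B=0 W=1
Move 9: B@(0,0) -> caps B=0 W=1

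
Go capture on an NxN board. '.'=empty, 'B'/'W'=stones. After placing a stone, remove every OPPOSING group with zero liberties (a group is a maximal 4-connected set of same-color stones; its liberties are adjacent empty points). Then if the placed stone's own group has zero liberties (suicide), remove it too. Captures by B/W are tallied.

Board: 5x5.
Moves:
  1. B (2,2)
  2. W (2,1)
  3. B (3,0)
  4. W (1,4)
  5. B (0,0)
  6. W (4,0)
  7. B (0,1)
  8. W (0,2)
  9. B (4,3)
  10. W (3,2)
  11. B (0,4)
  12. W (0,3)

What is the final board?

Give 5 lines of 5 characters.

Answer: BBWW.
....W
.WB..
B.W..
W..B.

Derivation:
Move 1: B@(2,2) -> caps B=0 W=0
Move 2: W@(2,1) -> caps B=0 W=0
Move 3: B@(3,0) -> caps B=0 W=0
Move 4: W@(1,4) -> caps B=0 W=0
Move 5: B@(0,0) -> caps B=0 W=0
Move 6: W@(4,0) -> caps B=0 W=0
Move 7: B@(0,1) -> caps B=0 W=0
Move 8: W@(0,2) -> caps B=0 W=0
Move 9: B@(4,3) -> caps B=0 W=0
Move 10: W@(3,2) -> caps B=0 W=0
Move 11: B@(0,4) -> caps B=0 W=0
Move 12: W@(0,3) -> caps B=0 W=1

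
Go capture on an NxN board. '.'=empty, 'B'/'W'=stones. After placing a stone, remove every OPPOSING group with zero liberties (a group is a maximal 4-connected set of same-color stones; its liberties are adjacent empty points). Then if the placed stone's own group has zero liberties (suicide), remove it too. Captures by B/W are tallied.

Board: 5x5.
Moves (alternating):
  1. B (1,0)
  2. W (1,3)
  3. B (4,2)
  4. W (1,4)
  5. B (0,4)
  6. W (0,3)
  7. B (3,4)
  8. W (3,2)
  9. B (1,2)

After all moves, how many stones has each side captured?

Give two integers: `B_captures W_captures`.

Move 1: B@(1,0) -> caps B=0 W=0
Move 2: W@(1,3) -> caps B=0 W=0
Move 3: B@(4,2) -> caps B=0 W=0
Move 4: W@(1,4) -> caps B=0 W=0
Move 5: B@(0,4) -> caps B=0 W=0
Move 6: W@(0,3) -> caps B=0 W=1
Move 7: B@(3,4) -> caps B=0 W=1
Move 8: W@(3,2) -> caps B=0 W=1
Move 9: B@(1,2) -> caps B=0 W=1

Answer: 0 1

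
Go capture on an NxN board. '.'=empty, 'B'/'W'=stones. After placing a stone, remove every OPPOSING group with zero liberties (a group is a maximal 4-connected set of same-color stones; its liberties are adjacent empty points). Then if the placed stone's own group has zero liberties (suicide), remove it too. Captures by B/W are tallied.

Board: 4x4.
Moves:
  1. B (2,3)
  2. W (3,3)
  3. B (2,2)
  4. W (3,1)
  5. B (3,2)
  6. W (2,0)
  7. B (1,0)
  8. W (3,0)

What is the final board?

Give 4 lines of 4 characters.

Answer: ....
B...
W.BB
WWB.

Derivation:
Move 1: B@(2,3) -> caps B=0 W=0
Move 2: W@(3,3) -> caps B=0 W=0
Move 3: B@(2,2) -> caps B=0 W=0
Move 4: W@(3,1) -> caps B=0 W=0
Move 5: B@(3,2) -> caps B=1 W=0
Move 6: W@(2,0) -> caps B=1 W=0
Move 7: B@(1,0) -> caps B=1 W=0
Move 8: W@(3,0) -> caps B=1 W=0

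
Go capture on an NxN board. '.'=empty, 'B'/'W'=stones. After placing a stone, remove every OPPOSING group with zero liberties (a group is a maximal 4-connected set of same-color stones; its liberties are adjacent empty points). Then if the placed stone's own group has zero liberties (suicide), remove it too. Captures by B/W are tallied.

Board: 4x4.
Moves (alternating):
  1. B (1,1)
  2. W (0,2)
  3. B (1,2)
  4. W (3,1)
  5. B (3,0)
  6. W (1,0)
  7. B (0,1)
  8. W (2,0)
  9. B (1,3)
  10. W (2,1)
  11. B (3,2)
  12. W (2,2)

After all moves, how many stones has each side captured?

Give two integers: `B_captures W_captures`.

Move 1: B@(1,1) -> caps B=0 W=0
Move 2: W@(0,2) -> caps B=0 W=0
Move 3: B@(1,2) -> caps B=0 W=0
Move 4: W@(3,1) -> caps B=0 W=0
Move 5: B@(3,0) -> caps B=0 W=0
Move 6: W@(1,0) -> caps B=0 W=0
Move 7: B@(0,1) -> caps B=0 W=0
Move 8: W@(2,0) -> caps B=0 W=1
Move 9: B@(1,3) -> caps B=0 W=1
Move 10: W@(2,1) -> caps B=0 W=1
Move 11: B@(3,2) -> caps B=0 W=1
Move 12: W@(2,2) -> caps B=0 W=1

Answer: 0 1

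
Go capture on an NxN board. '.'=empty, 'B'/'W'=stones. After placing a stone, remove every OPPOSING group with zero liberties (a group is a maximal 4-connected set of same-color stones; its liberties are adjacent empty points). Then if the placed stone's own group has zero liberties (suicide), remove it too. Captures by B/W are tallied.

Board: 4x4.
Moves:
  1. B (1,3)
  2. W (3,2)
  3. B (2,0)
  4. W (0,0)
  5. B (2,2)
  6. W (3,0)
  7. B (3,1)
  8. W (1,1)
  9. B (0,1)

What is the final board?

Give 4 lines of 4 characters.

Answer: WB..
.W.B
B.B.
.BW.

Derivation:
Move 1: B@(1,3) -> caps B=0 W=0
Move 2: W@(3,2) -> caps B=0 W=0
Move 3: B@(2,0) -> caps B=0 W=0
Move 4: W@(0,0) -> caps B=0 W=0
Move 5: B@(2,2) -> caps B=0 W=0
Move 6: W@(3,0) -> caps B=0 W=0
Move 7: B@(3,1) -> caps B=1 W=0
Move 8: W@(1,1) -> caps B=1 W=0
Move 9: B@(0,1) -> caps B=1 W=0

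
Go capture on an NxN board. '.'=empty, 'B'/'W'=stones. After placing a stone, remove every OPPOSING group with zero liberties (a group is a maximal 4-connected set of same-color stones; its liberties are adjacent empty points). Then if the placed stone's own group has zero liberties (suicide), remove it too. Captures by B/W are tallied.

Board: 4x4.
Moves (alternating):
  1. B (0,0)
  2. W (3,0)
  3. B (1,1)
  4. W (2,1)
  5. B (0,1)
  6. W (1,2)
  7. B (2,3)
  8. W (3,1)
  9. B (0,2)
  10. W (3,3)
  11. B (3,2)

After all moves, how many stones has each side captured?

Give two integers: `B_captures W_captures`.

Answer: 1 0

Derivation:
Move 1: B@(0,0) -> caps B=0 W=0
Move 2: W@(3,0) -> caps B=0 W=0
Move 3: B@(1,1) -> caps B=0 W=0
Move 4: W@(2,1) -> caps B=0 W=0
Move 5: B@(0,1) -> caps B=0 W=0
Move 6: W@(1,2) -> caps B=0 W=0
Move 7: B@(2,3) -> caps B=0 W=0
Move 8: W@(3,1) -> caps B=0 W=0
Move 9: B@(0,2) -> caps B=0 W=0
Move 10: W@(3,3) -> caps B=0 W=0
Move 11: B@(3,2) -> caps B=1 W=0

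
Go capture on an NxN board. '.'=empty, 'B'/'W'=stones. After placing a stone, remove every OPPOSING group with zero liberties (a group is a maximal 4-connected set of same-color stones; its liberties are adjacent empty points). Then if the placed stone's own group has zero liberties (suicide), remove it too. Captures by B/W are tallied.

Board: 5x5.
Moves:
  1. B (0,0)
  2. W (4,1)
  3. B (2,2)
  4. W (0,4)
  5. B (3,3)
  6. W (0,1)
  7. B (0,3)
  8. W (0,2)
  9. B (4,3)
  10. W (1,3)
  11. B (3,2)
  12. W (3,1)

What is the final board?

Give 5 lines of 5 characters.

Answer: BWW.W
...W.
..B..
.WBB.
.W.B.

Derivation:
Move 1: B@(0,0) -> caps B=0 W=0
Move 2: W@(4,1) -> caps B=0 W=0
Move 3: B@(2,2) -> caps B=0 W=0
Move 4: W@(0,4) -> caps B=0 W=0
Move 5: B@(3,3) -> caps B=0 W=0
Move 6: W@(0,1) -> caps B=0 W=0
Move 7: B@(0,3) -> caps B=0 W=0
Move 8: W@(0,2) -> caps B=0 W=0
Move 9: B@(4,3) -> caps B=0 W=0
Move 10: W@(1,3) -> caps B=0 W=1
Move 11: B@(3,2) -> caps B=0 W=1
Move 12: W@(3,1) -> caps B=0 W=1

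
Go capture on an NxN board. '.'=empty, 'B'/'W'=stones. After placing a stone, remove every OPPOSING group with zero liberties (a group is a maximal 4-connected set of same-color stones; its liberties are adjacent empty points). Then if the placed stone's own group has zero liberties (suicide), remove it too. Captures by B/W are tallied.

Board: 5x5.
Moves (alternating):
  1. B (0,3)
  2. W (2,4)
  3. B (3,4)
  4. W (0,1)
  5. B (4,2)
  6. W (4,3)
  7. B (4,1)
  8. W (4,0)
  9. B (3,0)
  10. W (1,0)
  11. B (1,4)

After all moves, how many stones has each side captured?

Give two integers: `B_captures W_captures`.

Move 1: B@(0,3) -> caps B=0 W=0
Move 2: W@(2,4) -> caps B=0 W=0
Move 3: B@(3,4) -> caps B=0 W=0
Move 4: W@(0,1) -> caps B=0 W=0
Move 5: B@(4,2) -> caps B=0 W=0
Move 6: W@(4,3) -> caps B=0 W=0
Move 7: B@(4,1) -> caps B=0 W=0
Move 8: W@(4,0) -> caps B=0 W=0
Move 9: B@(3,0) -> caps B=1 W=0
Move 10: W@(1,0) -> caps B=1 W=0
Move 11: B@(1,4) -> caps B=1 W=0

Answer: 1 0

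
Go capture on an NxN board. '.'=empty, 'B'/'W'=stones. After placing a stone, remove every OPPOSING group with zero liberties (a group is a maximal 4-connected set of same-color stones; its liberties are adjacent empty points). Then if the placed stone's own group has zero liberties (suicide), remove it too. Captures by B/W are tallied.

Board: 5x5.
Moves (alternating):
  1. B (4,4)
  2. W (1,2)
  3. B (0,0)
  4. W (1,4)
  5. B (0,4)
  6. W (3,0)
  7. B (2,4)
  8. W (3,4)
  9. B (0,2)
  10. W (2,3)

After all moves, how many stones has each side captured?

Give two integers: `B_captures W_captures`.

Answer: 0 1

Derivation:
Move 1: B@(4,4) -> caps B=0 W=0
Move 2: W@(1,2) -> caps B=0 W=0
Move 3: B@(0,0) -> caps B=0 W=0
Move 4: W@(1,4) -> caps B=0 W=0
Move 5: B@(0,4) -> caps B=0 W=0
Move 6: W@(3,0) -> caps B=0 W=0
Move 7: B@(2,4) -> caps B=0 W=0
Move 8: W@(3,4) -> caps B=0 W=0
Move 9: B@(0,2) -> caps B=0 W=0
Move 10: W@(2,3) -> caps B=0 W=1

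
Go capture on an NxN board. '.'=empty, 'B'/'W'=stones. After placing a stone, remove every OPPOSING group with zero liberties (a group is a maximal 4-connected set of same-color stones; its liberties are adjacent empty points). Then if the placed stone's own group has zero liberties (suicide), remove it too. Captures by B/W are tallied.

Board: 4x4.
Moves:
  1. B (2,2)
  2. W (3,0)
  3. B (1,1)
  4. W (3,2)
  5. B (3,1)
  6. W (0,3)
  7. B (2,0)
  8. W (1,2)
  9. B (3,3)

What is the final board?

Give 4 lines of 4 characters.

Answer: ...W
.BW.
B.B.
.B.B

Derivation:
Move 1: B@(2,2) -> caps B=0 W=0
Move 2: W@(3,0) -> caps B=0 W=0
Move 3: B@(1,1) -> caps B=0 W=0
Move 4: W@(3,2) -> caps B=0 W=0
Move 5: B@(3,1) -> caps B=0 W=0
Move 6: W@(0,3) -> caps B=0 W=0
Move 7: B@(2,0) -> caps B=1 W=0
Move 8: W@(1,2) -> caps B=1 W=0
Move 9: B@(3,3) -> caps B=2 W=0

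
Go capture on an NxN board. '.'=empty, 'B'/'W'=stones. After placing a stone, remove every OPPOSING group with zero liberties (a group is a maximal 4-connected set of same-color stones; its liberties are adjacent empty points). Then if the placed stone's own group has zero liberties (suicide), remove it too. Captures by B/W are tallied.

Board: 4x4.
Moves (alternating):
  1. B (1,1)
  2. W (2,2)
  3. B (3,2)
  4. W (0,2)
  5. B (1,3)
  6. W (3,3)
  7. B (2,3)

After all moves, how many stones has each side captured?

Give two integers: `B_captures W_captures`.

Answer: 1 0

Derivation:
Move 1: B@(1,1) -> caps B=0 W=0
Move 2: W@(2,2) -> caps B=0 W=0
Move 3: B@(3,2) -> caps B=0 W=0
Move 4: W@(0,2) -> caps B=0 W=0
Move 5: B@(1,3) -> caps B=0 W=0
Move 6: W@(3,3) -> caps B=0 W=0
Move 7: B@(2,3) -> caps B=1 W=0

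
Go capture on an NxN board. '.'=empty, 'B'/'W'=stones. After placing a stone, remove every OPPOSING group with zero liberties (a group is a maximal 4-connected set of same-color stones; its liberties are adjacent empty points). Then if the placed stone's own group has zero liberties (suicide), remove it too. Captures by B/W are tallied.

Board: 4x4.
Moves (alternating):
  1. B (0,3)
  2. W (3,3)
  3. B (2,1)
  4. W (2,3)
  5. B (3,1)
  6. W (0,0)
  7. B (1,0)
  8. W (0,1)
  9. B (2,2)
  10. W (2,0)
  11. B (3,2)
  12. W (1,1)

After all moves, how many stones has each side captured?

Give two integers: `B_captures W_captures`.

Move 1: B@(0,3) -> caps B=0 W=0
Move 2: W@(3,3) -> caps B=0 W=0
Move 3: B@(2,1) -> caps B=0 W=0
Move 4: W@(2,3) -> caps B=0 W=0
Move 5: B@(3,1) -> caps B=0 W=0
Move 6: W@(0,0) -> caps B=0 W=0
Move 7: B@(1,0) -> caps B=0 W=0
Move 8: W@(0,1) -> caps B=0 W=0
Move 9: B@(2,2) -> caps B=0 W=0
Move 10: W@(2,0) -> caps B=0 W=0
Move 11: B@(3,2) -> caps B=0 W=0
Move 12: W@(1,1) -> caps B=0 W=1

Answer: 0 1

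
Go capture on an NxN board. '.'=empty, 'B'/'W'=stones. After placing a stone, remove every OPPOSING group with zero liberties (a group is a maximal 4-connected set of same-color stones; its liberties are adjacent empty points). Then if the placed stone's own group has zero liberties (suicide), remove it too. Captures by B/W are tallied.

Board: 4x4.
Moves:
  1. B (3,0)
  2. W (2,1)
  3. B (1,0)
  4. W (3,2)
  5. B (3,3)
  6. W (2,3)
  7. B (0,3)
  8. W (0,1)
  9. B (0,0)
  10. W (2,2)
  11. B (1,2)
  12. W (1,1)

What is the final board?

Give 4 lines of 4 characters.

Move 1: B@(3,0) -> caps B=0 W=0
Move 2: W@(2,1) -> caps B=0 W=0
Move 3: B@(1,0) -> caps B=0 W=0
Move 4: W@(3,2) -> caps B=0 W=0
Move 5: B@(3,3) -> caps B=0 W=0
Move 6: W@(2,3) -> caps B=0 W=1
Move 7: B@(0,3) -> caps B=0 W=1
Move 8: W@(0,1) -> caps B=0 W=1
Move 9: B@(0,0) -> caps B=0 W=1
Move 10: W@(2,2) -> caps B=0 W=1
Move 11: B@(1,2) -> caps B=0 W=1
Move 12: W@(1,1) -> caps B=0 W=1

Answer: BW.B
BWB.
.WWW
B.W.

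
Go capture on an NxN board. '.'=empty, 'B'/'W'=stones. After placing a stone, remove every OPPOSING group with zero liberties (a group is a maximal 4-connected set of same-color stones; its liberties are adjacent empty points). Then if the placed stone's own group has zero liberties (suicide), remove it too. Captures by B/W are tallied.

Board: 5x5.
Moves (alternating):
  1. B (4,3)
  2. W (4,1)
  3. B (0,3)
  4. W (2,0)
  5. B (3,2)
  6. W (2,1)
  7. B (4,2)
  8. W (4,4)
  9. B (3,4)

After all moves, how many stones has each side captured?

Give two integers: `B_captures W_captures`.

Answer: 1 0

Derivation:
Move 1: B@(4,3) -> caps B=0 W=0
Move 2: W@(4,1) -> caps B=0 W=0
Move 3: B@(0,3) -> caps B=0 W=0
Move 4: W@(2,0) -> caps B=0 W=0
Move 5: B@(3,2) -> caps B=0 W=0
Move 6: W@(2,1) -> caps B=0 W=0
Move 7: B@(4,2) -> caps B=0 W=0
Move 8: W@(4,4) -> caps B=0 W=0
Move 9: B@(3,4) -> caps B=1 W=0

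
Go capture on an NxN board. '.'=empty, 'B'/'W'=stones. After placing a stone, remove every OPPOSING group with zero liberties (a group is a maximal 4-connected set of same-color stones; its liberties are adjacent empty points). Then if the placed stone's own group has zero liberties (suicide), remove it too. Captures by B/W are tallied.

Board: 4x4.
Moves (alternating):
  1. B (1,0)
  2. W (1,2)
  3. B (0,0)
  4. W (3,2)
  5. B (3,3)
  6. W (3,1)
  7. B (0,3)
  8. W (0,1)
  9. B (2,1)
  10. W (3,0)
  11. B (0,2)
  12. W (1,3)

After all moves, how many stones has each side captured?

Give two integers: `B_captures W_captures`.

Move 1: B@(1,0) -> caps B=0 W=0
Move 2: W@(1,2) -> caps B=0 W=0
Move 3: B@(0,0) -> caps B=0 W=0
Move 4: W@(3,2) -> caps B=0 W=0
Move 5: B@(3,3) -> caps B=0 W=0
Move 6: W@(3,1) -> caps B=0 W=0
Move 7: B@(0,3) -> caps B=0 W=0
Move 8: W@(0,1) -> caps B=0 W=0
Move 9: B@(2,1) -> caps B=0 W=0
Move 10: W@(3,0) -> caps B=0 W=0
Move 11: B@(0,2) -> caps B=0 W=0
Move 12: W@(1,3) -> caps B=0 W=2

Answer: 0 2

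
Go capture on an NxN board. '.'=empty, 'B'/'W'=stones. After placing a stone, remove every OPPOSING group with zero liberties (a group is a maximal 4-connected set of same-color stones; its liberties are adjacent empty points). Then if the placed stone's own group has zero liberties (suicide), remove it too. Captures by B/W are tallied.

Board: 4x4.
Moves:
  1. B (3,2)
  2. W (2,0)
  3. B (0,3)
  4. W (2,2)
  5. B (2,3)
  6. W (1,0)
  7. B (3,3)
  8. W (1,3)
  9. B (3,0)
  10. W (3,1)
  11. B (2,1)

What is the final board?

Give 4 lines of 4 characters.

Move 1: B@(3,2) -> caps B=0 W=0
Move 2: W@(2,0) -> caps B=0 W=0
Move 3: B@(0,3) -> caps B=0 W=0
Move 4: W@(2,2) -> caps B=0 W=0
Move 5: B@(2,3) -> caps B=0 W=0
Move 6: W@(1,0) -> caps B=0 W=0
Move 7: B@(3,3) -> caps B=0 W=0
Move 8: W@(1,3) -> caps B=0 W=0
Move 9: B@(3,0) -> caps B=0 W=0
Move 10: W@(3,1) -> caps B=0 W=4
Move 11: B@(2,1) -> caps B=0 W=4

Answer: ...B
W..W
WBW.
.W..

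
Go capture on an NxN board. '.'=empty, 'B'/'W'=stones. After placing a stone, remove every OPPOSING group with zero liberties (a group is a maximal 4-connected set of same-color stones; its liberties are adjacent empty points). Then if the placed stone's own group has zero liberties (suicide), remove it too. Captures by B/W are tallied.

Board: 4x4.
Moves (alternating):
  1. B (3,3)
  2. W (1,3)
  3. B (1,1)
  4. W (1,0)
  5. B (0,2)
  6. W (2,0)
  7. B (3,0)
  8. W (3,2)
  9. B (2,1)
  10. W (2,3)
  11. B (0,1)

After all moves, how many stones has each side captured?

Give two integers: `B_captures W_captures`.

Move 1: B@(3,3) -> caps B=0 W=0
Move 2: W@(1,3) -> caps B=0 W=0
Move 3: B@(1,1) -> caps B=0 W=0
Move 4: W@(1,0) -> caps B=0 W=0
Move 5: B@(0,2) -> caps B=0 W=0
Move 6: W@(2,0) -> caps B=0 W=0
Move 7: B@(3,0) -> caps B=0 W=0
Move 8: W@(3,2) -> caps B=0 W=0
Move 9: B@(2,1) -> caps B=0 W=0
Move 10: W@(2,3) -> caps B=0 W=1
Move 11: B@(0,1) -> caps B=0 W=1

Answer: 0 1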